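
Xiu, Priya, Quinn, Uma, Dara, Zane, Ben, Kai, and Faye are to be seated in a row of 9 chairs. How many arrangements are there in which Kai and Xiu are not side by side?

There are 9! = 362880 arrangements in all. If Kai and Xiu are adjacent, merging them into one block gives 2·(8)! = 80640 arrangements.
Complementary counting: 362880 − 80640 = 282240.

282240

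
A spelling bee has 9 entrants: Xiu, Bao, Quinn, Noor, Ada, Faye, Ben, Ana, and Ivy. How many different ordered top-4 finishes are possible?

There are 9 choices for 1st place, 8 for 2nd, and so on down to 6 for position 4.
That gives 9 × 8 × 7 × 6 = 3024.

3024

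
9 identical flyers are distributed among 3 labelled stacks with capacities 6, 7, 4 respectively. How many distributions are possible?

31

Without the upper bounds there are C(11,2) = 55 ways to split 9 among 3 stacks.
Subtract solutions that violate a single cap (substitute x_i' = x_i − (cap_i+1)): x_1 ≥ 7 gives C(4,2) = 6; x_2 ≥ 8 gives C(3,2) = 3; x_3 ≥ 5 gives C(6,2) = 15. Together 24.
No two caps can be exceeded simultaneously, so the pair terms are all 0.
By inclusion–exclusion the count is 55 − 24 + 0 = 31.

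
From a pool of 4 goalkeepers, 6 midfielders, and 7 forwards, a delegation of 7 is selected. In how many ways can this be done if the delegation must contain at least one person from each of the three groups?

With no constraint there are C(17,7) = 19448 possible selections.
Subtract selections that omit an entire group: no goalkeepers → C(13,7) = 1716; no midfielders → C(11,7) = 330; no forwards → C(10,7) = 120.
Add back selections omitting two groups (i.e. drawn from a single group): C(4,7) + C(6,7) + C(7,7) = 1.
By inclusion–exclusion: 19448 − 2166 + 1 = 17283.

17283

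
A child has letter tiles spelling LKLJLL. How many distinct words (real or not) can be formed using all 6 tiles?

LKLJLL has 6 letters with L appearing 4 times.
So there are 6! / (4!) = 30 distinguishable arrangements.

30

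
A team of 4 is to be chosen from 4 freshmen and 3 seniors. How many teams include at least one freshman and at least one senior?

34

Unrestricted: C(7,4) = 35 ways to pick any 4 of the 7.
Selections missing a whole group: no freshmen → C(3,4) = 0; no seniors → C(4,4) = 1.
Both groups omitted at once is impossible, so 35 − 1 = 34.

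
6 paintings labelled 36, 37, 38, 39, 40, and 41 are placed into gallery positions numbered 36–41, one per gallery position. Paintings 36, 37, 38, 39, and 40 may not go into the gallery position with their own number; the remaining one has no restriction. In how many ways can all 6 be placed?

309

Let Aᵢ (for 36 ≤ i ≤ 40) be the placements that put painting i in its forbidden gallery position. Any j of these fix j positions, leaving (6−j)! ways to fill the rest, and there are C(5,j) ways to pick which j.
By inclusion–exclusion, the number of valid placements is Σ_{j=0}^{5} (−1)^j C(5,j)·(6−j)!.
Computing: 720 − 600 + 240 − 60 + 10 − 1 = 309.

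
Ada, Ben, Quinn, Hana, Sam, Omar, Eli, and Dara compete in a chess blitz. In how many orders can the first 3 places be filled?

There are 8 choices for 1st place, 7 for 2nd, and 6 for 3rd.
That gives 8 × 7 × 6 = 336.

336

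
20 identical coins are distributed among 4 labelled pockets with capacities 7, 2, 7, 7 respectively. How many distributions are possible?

Without the upper bounds there are C(23,3) = 1771 ways to split 20 among 4 pockets.
Subtract solutions that violate a single cap (substitute x_i' = x_i − (cap_i+1)): x_1 ≥ 8 gives C(15,3) = 455; x_2 ≥ 3 gives C(20,3) = 1140; x_3 ≥ 8 gives C(15,3) = 455; x_4 ≥ 8 gives C(15,3) = 455. Together 2505.
Add back pairs where two caps are both exceeded: 220 + 35 + 35 + 220 + 220 + 35 = 765.
Subtract triples: 4 + 4 + 0 + 4 = 12.
By inclusion–exclusion the count is 1771 − 2505 + 765 − 12 = 19.

19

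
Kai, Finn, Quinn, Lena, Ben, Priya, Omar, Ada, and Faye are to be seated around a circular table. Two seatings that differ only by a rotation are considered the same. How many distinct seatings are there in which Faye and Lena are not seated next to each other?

All circular seatings of 9 people number (8)! = 40320.
Seatings with Faye beside Lena: treat them as a block with 2 internal orders, giving 2 × (7)! = 10080.
Subtracting, 40320 − 10080 = 30240.

30240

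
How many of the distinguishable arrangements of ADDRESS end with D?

Fix D in the last position and arrange the remaining 6 letters.
Those 6 letters have S appearing twice, giving (6)!/(2!) = 360.

360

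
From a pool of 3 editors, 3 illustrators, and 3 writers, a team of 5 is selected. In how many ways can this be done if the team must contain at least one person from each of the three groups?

Total 5-person selections from all 9: C(9,5) = 126.
Subtract selections that omit an entire group: no editors → C(6,5) = 6; no illustrators → C(6,5) = 6; no writers → C(6,5) = 6.
Add back selections omitting two groups (i.e. drawn from a single group): C(3,5) + C(3,5) + C(3,5) = 0.
By inclusion–exclusion: 126 − 18 + 0 = 108.

108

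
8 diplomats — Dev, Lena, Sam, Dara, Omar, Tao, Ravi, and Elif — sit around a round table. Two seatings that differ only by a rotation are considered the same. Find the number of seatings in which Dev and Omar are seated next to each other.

1440

Treat {Dev, Omar} as one unit (2 internal orders) and seat the resulting 7 units around the table: (6)! circular arrangements.
So 2 × (6)! = 2 × 720 = 1440.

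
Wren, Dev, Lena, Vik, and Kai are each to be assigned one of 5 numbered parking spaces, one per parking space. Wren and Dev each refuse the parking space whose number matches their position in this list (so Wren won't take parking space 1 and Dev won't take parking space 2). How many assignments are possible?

Let Aᵢ (for i ∈ {1, 2}) be the placements that put person i in their forbidden parking space. Any j of these fix j positions, leaving (5−j)! ways to fill the rest, and there are C(2,j) ways to pick which j.
By inclusion–exclusion, the number of valid placements is Σ_{j=0}^{2} (−1)^j C(2,j)·(5−j)!.
Computing: 120 − 48 + 6 = 78.

78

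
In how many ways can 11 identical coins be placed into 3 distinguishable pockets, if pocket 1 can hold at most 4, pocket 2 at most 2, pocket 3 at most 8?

Ignoring the caps, the number of non-negative solutions to x_1+…+x_3 = 11 is C(13,2) = 78.
Subtract solutions that violate a single cap (substitute x_i' = x_i − (cap_i+1)): x_1 ≥ 5 gives C(8,2) = 28; x_2 ≥ 3 gives C(10,2) = 45; x_3 ≥ 9 gives C(4,2) = 6. Together 79.
Add back pairs where two caps are both exceeded: 10 + 0 + 0 = 10.
By inclusion–exclusion the count is 78 − 79 + 10 = 9.

9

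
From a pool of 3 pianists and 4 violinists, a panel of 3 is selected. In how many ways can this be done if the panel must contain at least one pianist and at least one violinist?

Total 3-person selections from all 7: C(7,3) = 35.
Selections missing a whole group: no pianists → C(4,3) = 4; no violinists → C(3,3) = 1.
Both groups omitted at once is impossible, so 35 − 5 = 30.

30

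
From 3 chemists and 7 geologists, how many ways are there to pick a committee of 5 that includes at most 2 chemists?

231

Split by how many chemists are chosen (0 through 2).
Sum: C(3,0)·C(7,5) + C(3,1)·C(7,4) + C(3,2)·C(7,3) = 21 + 105 + 105 = 231.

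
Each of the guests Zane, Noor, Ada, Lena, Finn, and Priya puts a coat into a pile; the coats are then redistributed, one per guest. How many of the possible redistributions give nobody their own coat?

Let Aᵢ be the assignments in which guest i gets their own coat. We want the size of the complement of A₁∪…∪A_6.
By inclusion–exclusion this is Σ_{j=0}^{6} (−1)^j C(6,j)·(6−j)!.
Computing: 720 − 720 + 360 − 120 + 30 − 6 + 1 = 265.

265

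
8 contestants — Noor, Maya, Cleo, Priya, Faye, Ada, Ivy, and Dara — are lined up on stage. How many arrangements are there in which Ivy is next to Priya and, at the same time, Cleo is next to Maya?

Treat {Ivy,Priya} as one block (2 orders) and {Cleo,Maya} as another (2 orders).
That leaves 6 units to arrange: 2 × 2 × 6! = 4 × 720 = 2880.

2880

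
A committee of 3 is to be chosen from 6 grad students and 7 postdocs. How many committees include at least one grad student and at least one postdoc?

231

Unrestricted: C(13,3) = 286 ways to pick any 3 of the 13.
Subtract selections that omit an entire group: no grad students → C(7,3) = 35; no postdocs → C(6,3) = 20.
Both groups omitted at once is impossible, so 286 − 55 = 231.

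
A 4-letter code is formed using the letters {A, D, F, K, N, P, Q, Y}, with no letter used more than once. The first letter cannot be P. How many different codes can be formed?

1470

The first letter has 8−1 = 7 choices (anything except P).
The remaining 3 letters are filled from the other 7 symbols without repetition: 7 × 6 × 5 = 210.
Total: 7 × 210 = 1470.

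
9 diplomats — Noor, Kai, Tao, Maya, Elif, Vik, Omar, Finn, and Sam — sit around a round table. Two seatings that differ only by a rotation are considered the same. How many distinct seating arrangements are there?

40320

Around a circle, 9 distinct people have 9!/9 = (8)! = 40320 rotationally distinct seatings.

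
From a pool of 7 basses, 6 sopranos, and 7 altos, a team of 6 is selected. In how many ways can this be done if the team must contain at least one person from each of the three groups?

32340

Unrestricted: C(20,6) = 38760 ways to pick any 6 of the 20.
Subtract selections that omit an entire group: no basses → C(13,6) = 1716; no sopranos → C(14,6) = 3003; no altos → C(13,6) = 1716.
Add back selections omitting two groups (i.e. drawn from a single group): C(7,6) + C(6,6) + C(7,6) = 15.
By inclusion–exclusion: 38760 − 6435 + 15 = 32340.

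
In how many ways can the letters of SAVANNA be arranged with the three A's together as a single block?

60

Treat the 3 copies of A as a single block. The multiset to arrange is then {AAA, N, N, S, V}, 5 items in all.
That gives (5)!/(2!) = 60 arrangements.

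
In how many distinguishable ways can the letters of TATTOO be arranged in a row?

60

Letter multiplicities in TATTOO: A×1, O×2, T×3.
The number of distinct arrangements is 6!/(3!·2!) = 720/12 = 60.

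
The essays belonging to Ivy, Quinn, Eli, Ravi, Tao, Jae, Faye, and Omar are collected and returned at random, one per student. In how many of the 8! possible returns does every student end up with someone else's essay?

14833

This is the derangement count D_8: permutations of 8 items with no fixed point.
By inclusion–exclusion this is Σ_{j=0}^{8} (−1)^j C(8,j)·(8−j)!.
Computing: 40320 − 40320 + 20160 − 6720 + 1680 − 336 + 56 − 8 + 1 = 14833.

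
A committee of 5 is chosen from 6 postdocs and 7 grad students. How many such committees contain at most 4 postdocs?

Split by how many postdocs are chosen (0 through 4).
Sum: C(6,0)·C(7,5) + C(6,1)·C(7,4) + C(6,2)·C(7,3) + C(6,3)·C(7,2) + C(6,4)·C(7,1) = 21 + 210 + 525 + 420 + 105 = 1281.

1281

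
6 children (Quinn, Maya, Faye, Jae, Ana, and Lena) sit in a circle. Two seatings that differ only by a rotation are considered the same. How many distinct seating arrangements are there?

Fix one person's seat to break rotational symmetry; the remaining 5 people can be arranged in (5)! = 120 ways.

120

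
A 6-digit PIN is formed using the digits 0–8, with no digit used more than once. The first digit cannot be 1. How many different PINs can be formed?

The first digit has 9−1 = 8 choices (anything except 1).
The remaining 5 digits are filled from the other 8 symbols without repetition: 8 × 7 × 6 × 5 × 4 = 6720.
Total: 8 × 6720 = 53760.

53760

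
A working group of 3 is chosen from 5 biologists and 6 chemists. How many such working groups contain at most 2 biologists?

155

Split by how many biologists are chosen (0 through 2).
Sum: C(5,0)·C(6,3) + C(5,1)·C(6,2) + C(5,2)·C(6,1) = 20 + 75 + 60 = 155.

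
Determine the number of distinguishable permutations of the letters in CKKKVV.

60

Letter multiplicities in CKKKVV: C×1, K×3, V×2.
The number of distinct arrangements is 6!/(3!·2!) = 720/12 = 60.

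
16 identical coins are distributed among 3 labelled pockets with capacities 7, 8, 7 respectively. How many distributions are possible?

Without the upper bounds there are C(18,2) = 153 ways to split 16 among 3 pockets.
Subtract solutions that violate a single cap (substitute x_i' = x_i − (cap_i+1)): x_1 ≥ 8 gives C(10,2) = 45; x_2 ≥ 9 gives C(9,2) = 36; x_3 ≥ 8 gives C(10,2) = 45. Together 126.
Add back pairs where two caps are both exceeded: 0 + 1 + 0 = 1.
By inclusion–exclusion the count is 153 − 126 + 1 = 28.

28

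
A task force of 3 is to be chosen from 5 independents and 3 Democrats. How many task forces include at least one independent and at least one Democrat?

Unrestricted: C(8,3) = 56 ways to pick any 3 of the 8.
Subtract selections that omit an entire group: no independents → C(3,3) = 1; no Democrats → C(5,3) = 10.
Both groups omitted at once is impossible, so 56 − 11 = 45.

45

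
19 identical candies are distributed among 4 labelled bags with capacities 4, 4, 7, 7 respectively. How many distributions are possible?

20

Without the upper bounds there are C(22,3) = 1540 ways to split 19 among 4 bags.
Subtract solutions that violate a single cap (substitute x_i' = x_i − (cap_i+1)): x_1 ≥ 5 gives C(17,3) = 680; x_2 ≥ 5 gives C(17,3) = 680; x_3 ≥ 8 gives C(14,3) = 364; x_4 ≥ 8 gives C(14,3) = 364. Together 2088.
Add back pairs where two caps are both exceeded: 220 + 84 + 84 + 84 + 84 + 20 = 576.
Subtract triples: 4 + 4 + 0 + 0 = 8.
By inclusion–exclusion the count is 1540 − 2088 + 576 − 8 = 20.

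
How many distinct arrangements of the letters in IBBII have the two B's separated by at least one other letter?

6

There are 5!/(3!·2!) = 10 arrangements of IBBII in total.
Arrangements with the B's together: treat BB as one letter, giving (4)!/(3!) = 4.
Subtracting, 10 − 4 = 6 arrangements keep the B's apart.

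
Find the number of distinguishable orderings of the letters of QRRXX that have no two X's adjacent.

Total arrangements of QRRXX: 5!/(2!·2!) = 30.
If the two X's are adjacent, glue them into one block, leaving 4 items to arrange: (4)!/(2!) = 12 ways.
Hence 30 − 12 = 18.

18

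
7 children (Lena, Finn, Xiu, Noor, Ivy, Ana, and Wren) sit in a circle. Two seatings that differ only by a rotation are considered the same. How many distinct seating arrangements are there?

720

Seat Lena anywhere (absorbing the rotational symmetry), then permute the other 6: (6)! = 720.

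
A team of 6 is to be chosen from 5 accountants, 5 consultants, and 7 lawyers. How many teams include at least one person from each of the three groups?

10325

Unrestricted: C(17,6) = 12376 ways to pick any 6 of the 17.
Selections missing a whole group: no accountants → C(12,6) = 924; no consultants → C(12,6) = 924; no lawyers → C(10,6) = 210.
Add back selections omitting two groups (i.e. drawn from a single group): C(5,6) + C(5,6) + C(7,6) = 7.
By inclusion–exclusion: 12376 − 2058 + 7 = 10325.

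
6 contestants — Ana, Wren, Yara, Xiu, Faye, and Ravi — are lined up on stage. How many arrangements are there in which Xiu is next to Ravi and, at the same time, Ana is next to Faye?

96

Treat {Xiu,Ravi} as one block (2 orders) and {Ana,Faye} as another (2 orders).
That leaves 4 units to arrange: 2 × 2 × 4! = 4 × 24 = 96.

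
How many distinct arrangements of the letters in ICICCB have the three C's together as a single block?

Treat the 3 copies of C as a single block. The multiset to arrange is then {CCC, B, I, I}, 4 items in all.
That gives (4)!/(2!) = 12 arrangements.

12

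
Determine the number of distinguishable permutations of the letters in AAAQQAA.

Letter multiplicities in AAAQQAA: A×5, Q×2.
So there are 7! / (5!·2!) = 21 distinguishable arrangements.

21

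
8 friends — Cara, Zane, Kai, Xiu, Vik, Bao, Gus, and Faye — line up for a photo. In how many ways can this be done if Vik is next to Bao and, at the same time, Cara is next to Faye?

2880

Treat {Vik,Bao} as one block (2 orders) and {Cara,Faye} as another (2 orders).
That leaves 6 units to arrange: 2 × 2 × 6! = 4 × 720 = 2880.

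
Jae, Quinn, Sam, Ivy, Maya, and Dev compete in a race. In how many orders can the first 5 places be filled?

720

This is an ordered selection of 5 from 6: P(6,5).
That gives 6 × 5 × 4 × 3 × 2 = 720.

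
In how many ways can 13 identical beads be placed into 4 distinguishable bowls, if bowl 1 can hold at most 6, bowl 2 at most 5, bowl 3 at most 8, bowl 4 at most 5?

207

Ignoring the caps, the number of non-negative solutions to x_1+…+x_4 = 13 is C(16,3) = 560.
Subtract solutions that violate a single cap (substitute x_i' = x_i − (cap_i+1)): x_1 ≥ 7 gives C(9,3) = 84; x_2 ≥ 6 gives C(10,3) = 120; x_3 ≥ 9 gives C(7,3) = 35; x_4 ≥ 6 gives C(10,3) = 120. Together 359.
Add back pairs where two caps are both exceeded: 1 + 0 + 1 + 0 + 4 + 0 = 6.
By inclusion–exclusion the count is 560 − 359 + 6 = 207.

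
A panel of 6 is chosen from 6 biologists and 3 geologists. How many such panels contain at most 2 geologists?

64

Split by how many geologists are chosen (0 through 2).
Sum: C(3,0)·C(6,6) + C(3,1)·C(6,5) + C(3,2)·C(6,4) = 1 + 18 + 45 = 64.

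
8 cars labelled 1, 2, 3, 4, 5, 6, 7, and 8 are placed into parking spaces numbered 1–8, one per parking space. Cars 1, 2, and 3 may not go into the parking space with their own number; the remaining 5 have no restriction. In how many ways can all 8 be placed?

Let Aᵢ (for i ∈ {1, 2, 3}) be the placements that put car i in its forbidden parking space. Any j of these fix j positions, leaving (8−j)! ways to fill the rest, and there are C(3,j) ways to pick which j.
By inclusion–exclusion, the number of valid placements is Σ_{j=0}^{3} (−1)^j C(3,j)·(8−j)!.
Computing: 40320 − 15120 + 2160 − 120 = 27240.

27240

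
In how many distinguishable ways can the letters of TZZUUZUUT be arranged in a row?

TZZUUZUUT has 9 letters with T appearing twice, U appearing 4 times, and Z appearing 3 times.
So there are 9! / (4!·3!·2!) = 1260 distinguishable arrangements.

1260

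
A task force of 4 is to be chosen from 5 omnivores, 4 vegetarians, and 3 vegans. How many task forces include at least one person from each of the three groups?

270

Unrestricted: C(12,4) = 495 ways to pick any 4 of the 12.
Subtract selections that omit an entire group: no omnivores → C(7,4) = 35; no vegetarians → C(8,4) = 70; no vegans → C(9,4) = 126.
Add back selections omitting two groups (i.e. drawn from a single group): C(5,4) + C(4,4) + C(3,4) = 6.
By inclusion–exclusion: 495 − 231 + 6 = 270.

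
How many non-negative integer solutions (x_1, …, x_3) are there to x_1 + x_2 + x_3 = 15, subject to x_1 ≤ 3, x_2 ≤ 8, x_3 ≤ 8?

By stars and bars, unrestricted non-negative solutions to x_1+…+x_3 = 15 number C(15+2,2) = 136.
Subtract solutions that violate a single cap (substitute x_i' = x_i − (cap_i+1)): x_1 ≥ 4 gives C(13,2) = 78; x_2 ≥ 9 gives C(8,2) = 28; x_3 ≥ 9 gives C(8,2) = 28. Together 134.
Add back pairs where two caps are both exceeded: 6 + 6 + 0 = 12.
By inclusion–exclusion the count is 136 − 134 + 12 = 14.

14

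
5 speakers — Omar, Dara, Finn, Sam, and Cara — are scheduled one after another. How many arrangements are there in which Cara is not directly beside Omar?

72

Of the 5! = 120 arrangements, those with Cara and Omar adjacent number 2 × 4! = 48 (treat the pair as a block with 2 internal orders).
So 120 − 48 = 72 arrangements keep them apart.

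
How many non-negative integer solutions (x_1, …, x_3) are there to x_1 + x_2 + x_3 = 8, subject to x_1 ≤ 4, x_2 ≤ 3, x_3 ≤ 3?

6

Ignoring the caps, the number of non-negative solutions to x_1+…+x_3 = 8 is C(10,2) = 45.
Subtract solutions that violate a single cap (substitute x_i' = x_i − (cap_i+1)): x_1 ≥ 5 gives C(5,2) = 10; x_2 ≥ 4 gives C(6,2) = 15; x_3 ≥ 4 gives C(6,2) = 15. Together 40.
Add back pairs where two caps are both exceeded: 0 + 0 + 1 = 1.
By inclusion–exclusion the count is 45 − 40 + 1 = 6.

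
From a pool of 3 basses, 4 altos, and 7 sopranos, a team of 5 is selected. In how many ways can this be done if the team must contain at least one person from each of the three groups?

Total 5-person selections from all 14: C(14,5) = 2002.
Subtract selections that omit an entire group: no basses → C(11,5) = 462; no altos → C(10,5) = 252; no sopranos → C(7,5) = 21.
Add back selections omitting two groups (i.e. drawn from a single group): C(3,5) + C(4,5) + C(7,5) = 21.
By inclusion–exclusion: 2002 − 735 + 21 = 1288.

1288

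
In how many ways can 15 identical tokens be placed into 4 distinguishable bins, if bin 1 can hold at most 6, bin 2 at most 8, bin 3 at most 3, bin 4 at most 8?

174

Without the upper bounds there are C(18,3) = 816 ways to split 15 among 4 bins.
Subtract solutions that violate a single cap (substitute x_i' = x_i − (cap_i+1)): x_1 ≥ 7 gives C(11,3) = 165; x_2 ≥ 9 gives C(9,3) = 84; x_3 ≥ 4 gives C(14,3) = 364; x_4 ≥ 9 gives C(9,3) = 84. Together 697.
Add back pairs where two caps are both exceeded: 0 + 35 + 0 + 10 + 0 + 10 = 55.
By inclusion–exclusion the count is 816 − 697 + 55 = 174.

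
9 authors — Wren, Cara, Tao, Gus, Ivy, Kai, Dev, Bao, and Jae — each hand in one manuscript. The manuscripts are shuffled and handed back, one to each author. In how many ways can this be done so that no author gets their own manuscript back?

133496

Let Aᵢ be the assignments in which author i gets their own manuscript. We want the size of the complement of A₁∪…∪A_9.
By inclusion–exclusion this is Σ_{j=0}^{9} (−1)^j C(9,j)·(9−j)!.
Computing: 362880 − 362880 + 181440 − 60480 + 15120 − 3024 + 504 − 72 + 9 − 1 = 133496.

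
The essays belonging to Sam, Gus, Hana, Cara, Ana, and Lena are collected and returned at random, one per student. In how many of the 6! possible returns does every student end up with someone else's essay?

265

This is the derangement count D_6: permutations of 6 items with no fixed point.
By inclusion–exclusion this is Σ_{j=0}^{6} (−1)^j C(6,j)·(6−j)!.
Computing: 720 − 720 + 360 − 120 + 30 − 6 + 1 = 265.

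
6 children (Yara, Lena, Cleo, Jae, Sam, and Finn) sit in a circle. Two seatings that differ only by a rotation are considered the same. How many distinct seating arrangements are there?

Around a circle, 6 distinct people have 6!/6 = (5)! = 120 rotationally distinct seatings.

120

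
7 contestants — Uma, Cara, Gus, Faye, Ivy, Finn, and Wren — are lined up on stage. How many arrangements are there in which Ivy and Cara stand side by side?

Place the 5 others and the Ivy-Cara pair as 6 objects in a line; the pair has 2 internal arrangements.
So the count is 2·(6)! = 1440.

1440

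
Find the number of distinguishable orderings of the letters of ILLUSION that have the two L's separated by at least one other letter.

7560

There are 8!/(2!·2!) = 10080 arrangements of ILLUSION in total.
If the two L's are adjacent, glue them into one block, leaving 7 items to arrange: (7)!/(2!) = 2520 ways.
Hence 10080 − 2520 = 7560.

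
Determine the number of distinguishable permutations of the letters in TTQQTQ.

20

The 6 letters of TTQQTQ have repeats: Q appearing 3 times and T appearing 3 times.
Dividing 6! = 720 by 3!·3! = 36 for the repeated letters gives 20.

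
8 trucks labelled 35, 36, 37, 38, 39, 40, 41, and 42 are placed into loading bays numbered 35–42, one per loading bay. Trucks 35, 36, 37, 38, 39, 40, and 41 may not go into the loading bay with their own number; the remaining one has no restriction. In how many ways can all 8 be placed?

Let Aᵢ (for 35 ≤ i ≤ 41) be the placements that put truck i in its forbidden loading bay. Any j of these fix j positions, leaving (8−j)! ways to fill the rest, and there are C(7,j) ways to pick which j.
By inclusion–exclusion, the number of valid placements is Σ_{j=0}^{7} (−1)^j C(7,j)·(8−j)!.
Computing: 40320 − 35280 + 15120 − 4200 + 840 − 126 + 14 − 1 = 16687.

16687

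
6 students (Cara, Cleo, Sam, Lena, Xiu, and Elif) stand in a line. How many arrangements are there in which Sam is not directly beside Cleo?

480

Of the 6! = 720 arrangements, those with Sam and Cleo adjacent number 2 × 5! = 240 (treat the pair as a block with 2 internal orders).
So 720 − 240 = 480 arrangements keep them apart.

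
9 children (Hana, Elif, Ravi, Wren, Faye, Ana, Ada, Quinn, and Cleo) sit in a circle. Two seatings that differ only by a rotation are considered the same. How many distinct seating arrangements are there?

40320

Around a circle, 9 distinct people have 9!/9 = (8)! = 40320 rotationally distinct seatings.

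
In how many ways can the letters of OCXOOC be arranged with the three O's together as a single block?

Treat the 3 copies of O as a single block. The multiset to arrange is then {OOO, C, C, X}, 4 items in all.
That gives (4)!/(2!) = 12 arrangements.

12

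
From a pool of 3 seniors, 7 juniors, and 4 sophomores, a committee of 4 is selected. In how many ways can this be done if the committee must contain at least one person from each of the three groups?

With no constraint there are C(14,4) = 1001 possible selections.
Selections missing a whole group: no seniors → C(11,4) = 330; no juniors → C(7,4) = 35; no sophomores → C(10,4) = 210.
Add back selections omitting two groups (i.e. drawn from a single group): C(3,4) + C(7,4) + C(4,4) = 36.
By inclusion–exclusion: 1001 − 575 + 36 = 462.

462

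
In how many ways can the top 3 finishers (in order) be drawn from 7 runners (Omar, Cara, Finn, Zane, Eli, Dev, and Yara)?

210

There are 7 choices for 1st place, 6 for 2nd, and 5 for 3rd.
That gives 7 × 6 × 5 = 210.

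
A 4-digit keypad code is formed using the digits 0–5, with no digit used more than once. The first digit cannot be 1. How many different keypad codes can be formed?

300

The first digit has 6−1 = 5 choices (anything except 1).
The remaining 3 digits are filled from the other 5 symbols without repetition: 5 × 4 × 3 = 60.
Total: 5 × 60 = 300.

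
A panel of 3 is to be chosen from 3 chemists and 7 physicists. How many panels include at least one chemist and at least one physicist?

Unrestricted: C(10,3) = 120 ways to pick any 3 of the 10.
Subtract selections that omit an entire group: no chemists → C(7,3) = 35; no physicists → C(3,3) = 1.
Both groups omitted at once is impossible, so 120 − 36 = 84.

84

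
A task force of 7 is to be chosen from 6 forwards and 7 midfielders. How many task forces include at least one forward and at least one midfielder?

Total 7-person selections from all 13: C(13,7) = 1716.
Selections missing a whole group: no forwards → C(7,7) = 1; no midfielders → C(6,7) = 0.
Both groups omitted at once is impossible, so 1716 − 1 = 1715.

1715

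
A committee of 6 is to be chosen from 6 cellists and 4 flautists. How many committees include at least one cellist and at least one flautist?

209

Unrestricted: C(10,6) = 210 ways to pick any 6 of the 10.
Selections missing a whole group: no cellists → C(4,6) = 0; no flautists → C(6,6) = 1.
Both groups omitted at once is impossible, so 210 − 1 = 209.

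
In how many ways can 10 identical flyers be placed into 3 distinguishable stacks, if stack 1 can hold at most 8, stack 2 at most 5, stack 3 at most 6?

Ignoring the caps, the number of non-negative solutions to x_1+…+x_3 = 10 is C(12,2) = 66.
Subtract solutions that violate a single cap (substitute x_i' = x_i − (cap_i+1)): x_1 ≥ 9 gives C(3,2) = 3; x_2 ≥ 6 gives C(6,2) = 15; x_3 ≥ 7 gives C(5,2) = 10. Together 28.
No two caps can be exceeded simultaneously, so the pair terms are all 0.
By inclusion–exclusion the count is 66 − 28 + 0 = 38.

38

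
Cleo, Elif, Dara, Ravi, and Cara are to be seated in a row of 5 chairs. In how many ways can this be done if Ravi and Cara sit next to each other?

Glue Ravi and Cara into one block (2 internal orders), leaving 4 units to arrange in a row.
So the count is 2·(4)! = 48.

48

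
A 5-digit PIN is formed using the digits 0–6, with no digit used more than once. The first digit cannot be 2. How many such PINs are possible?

2160

The first digit has 7−1 = 6 choices (anything except 2).
The remaining 4 digits are filled from the other 6 symbols without repetition: 6 × 5 × 4 × 3 = 360.
Total: 6 × 360 = 2160.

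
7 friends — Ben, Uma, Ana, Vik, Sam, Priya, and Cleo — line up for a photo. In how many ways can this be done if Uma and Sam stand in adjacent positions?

1440

Glue Uma and Sam into one block (2 internal orders), leaving 6 units to arrange in a row.
So the count is 2·(6)! = 1440.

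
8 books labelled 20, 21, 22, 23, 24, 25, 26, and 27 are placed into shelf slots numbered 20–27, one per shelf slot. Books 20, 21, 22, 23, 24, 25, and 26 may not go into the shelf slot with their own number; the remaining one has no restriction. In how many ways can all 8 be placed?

Let Aᵢ (for 20 ≤ i ≤ 26) be the placements that put book i in its forbidden shelf slot. Any j of these fix j positions, leaving (8−j)! ways to fill the rest, and there are C(7,j) ways to pick which j.
By inclusion–exclusion, the number of valid placements is Σ_{j=0}^{7} (−1)^j C(7,j)·(8−j)!.
Computing: 40320 − 35280 + 15120 − 4200 + 840 − 126 + 14 − 1 = 16687.

16687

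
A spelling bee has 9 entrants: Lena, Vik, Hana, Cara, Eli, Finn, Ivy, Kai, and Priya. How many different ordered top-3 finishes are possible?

504

There are 9 choices for 1st place, 8 for 2nd, and 7 for 3rd.
That gives 9 × 8 × 7 = 504.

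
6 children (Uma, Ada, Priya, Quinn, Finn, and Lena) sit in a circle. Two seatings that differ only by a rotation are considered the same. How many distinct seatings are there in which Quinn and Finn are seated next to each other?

48

Treat {Quinn, Finn} as one unit (2 internal orders) and seat the resulting 5 units around the table: (4)! circular arrangements.
So 2 × (4)! = 2 × 24 = 48.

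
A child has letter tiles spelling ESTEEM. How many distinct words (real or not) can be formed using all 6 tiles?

120

Letter multiplicities in ESTEEM: E×3, M×1, S×1, T×1.
The number of distinct arrangements is 6!/(3!) = 720/6 = 120.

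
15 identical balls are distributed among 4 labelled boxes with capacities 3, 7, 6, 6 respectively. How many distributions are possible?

Without the upper bounds there are C(18,3) = 816 ways to split 15 among 4 boxes.
Subtract solutions that violate a single cap (substitute x_i' = x_i − (cap_i+1)): x_1 ≥ 4 gives C(14,3) = 364; x_2 ≥ 8 gives C(10,3) = 120; x_3 ≥ 7 gives C(11,3) = 165; x_4 ≥ 7 gives C(11,3) = 165. Together 814.
Add back pairs where two caps are both exceeded: 20 + 35 + 35 + 1 + 1 + 4 = 96.
By inclusion–exclusion the count is 816 − 814 + 96 = 98.

98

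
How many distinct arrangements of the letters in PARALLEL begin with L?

Fix L in the first position and arrange the remaining 7 letters.
Those 7 letters have A appearing twice and L appearing twice, giving (7)!/(2!·2!) = 1260.

1260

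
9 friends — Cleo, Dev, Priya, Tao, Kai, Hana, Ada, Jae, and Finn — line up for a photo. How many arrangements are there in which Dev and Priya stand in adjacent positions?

80640

Place the 7 others and the Dev-Priya pair as 8 objects in a line; the pair has 2 internal arrangements.
So the count is 2·(8)! = 80640.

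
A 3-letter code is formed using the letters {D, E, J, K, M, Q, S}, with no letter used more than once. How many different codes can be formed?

210

This is a permutation of 3 out of 7: P(7,3) = 7!/4!.
7 × 6 × 5 = 210.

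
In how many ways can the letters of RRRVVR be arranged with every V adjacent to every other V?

Treat the 2 copies of V as a single block. The multiset to arrange is then {VV, R, R, R, R}, 5 items in all.
That gives (5)!/(4!) = 5 arrangements.

5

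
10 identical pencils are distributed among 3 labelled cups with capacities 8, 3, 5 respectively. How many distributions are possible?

By stars and bars, unrestricted non-negative solutions to x_1+…+x_3 = 10 number C(10+2,2) = 66.
Subtract solutions that violate a single cap (substitute x_i' = x_i − (cap_i+1)): x_1 ≥ 9 gives C(3,2) = 3; x_2 ≥ 4 gives C(8,2) = 28; x_3 ≥ 6 gives C(6,2) = 15. Together 46.
Add back pairs where two caps are both exceeded: 0 + 0 + 1 = 1.
By inclusion–exclusion the count is 66 − 46 + 1 = 21.

21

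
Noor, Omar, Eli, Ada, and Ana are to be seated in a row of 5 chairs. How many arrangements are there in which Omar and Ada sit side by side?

Treat {Omar, Ada} as a single unit. There are 4 units to order, and the pair itself can be ordered 2 ways.
So the count is 2·(4)! = 48.

48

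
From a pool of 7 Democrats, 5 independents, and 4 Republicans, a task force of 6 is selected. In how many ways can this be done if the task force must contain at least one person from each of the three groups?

6545

With no constraint there are C(16,6) = 8008 possible selections.
Subtract selections that omit an entire group: no Democrats → C(9,6) = 84; no independents → C(11,6) = 462; no Republicans → C(12,6) = 924.
Add back selections omitting two groups (i.e. drawn from a single group): C(7,6) + C(5,6) + C(4,6) = 7.
By inclusion–exclusion: 8008 − 1470 + 7 = 6545.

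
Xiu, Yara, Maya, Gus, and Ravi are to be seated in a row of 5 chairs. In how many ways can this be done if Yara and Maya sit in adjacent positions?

48

Treat {Yara, Maya} as a single unit. There are 4 units to order, and the pair itself can be ordered 2 ways.
So the count is 2·(4)! = 48.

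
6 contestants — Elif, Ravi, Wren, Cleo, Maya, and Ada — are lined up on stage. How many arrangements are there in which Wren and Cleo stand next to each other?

Glue Wren and Cleo into one block (2 internal orders), leaving 5 units to arrange in a row.
That gives 2 × 5! = 2 × 120 = 240.

240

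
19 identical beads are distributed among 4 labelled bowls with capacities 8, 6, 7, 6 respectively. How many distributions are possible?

156

Ignoring the caps, the number of non-negative solutions to x_1+…+x_4 = 19 is C(22,3) = 1540.
Subtract solutions that violate a single cap (substitute x_i' = x_i − (cap_i+1)): x_1 ≥ 9 gives C(13,3) = 286; x_2 ≥ 7 gives C(15,3) = 455; x_3 ≥ 8 gives C(14,3) = 364; x_4 ≥ 7 gives C(15,3) = 455. Together 1560.
Add back pairs where two caps are both exceeded: 20 + 10 + 20 + 35 + 56 + 35 = 176.
By inclusion–exclusion the count is 1540 − 1560 + 176 = 156.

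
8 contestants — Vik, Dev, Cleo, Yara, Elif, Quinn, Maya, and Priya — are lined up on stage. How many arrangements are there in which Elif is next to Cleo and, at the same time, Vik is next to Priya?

Treat {Elif,Cleo} as one block (2 orders) and {Vik,Priya} as another (2 orders).
That leaves 6 units to arrange: 2 × 2 × 6! = 4 × 720 = 2880.

2880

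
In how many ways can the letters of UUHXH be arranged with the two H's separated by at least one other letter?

There are 5!/(2!·2!) = 30 arrangements of UUHXH in total.
If the two H's are adjacent, glue them into one block, leaving 4 items to arrange: (4)!/(2!) = 12 ways.
Subtracting, 30 − 12 = 18 arrangements keep the H's apart.

18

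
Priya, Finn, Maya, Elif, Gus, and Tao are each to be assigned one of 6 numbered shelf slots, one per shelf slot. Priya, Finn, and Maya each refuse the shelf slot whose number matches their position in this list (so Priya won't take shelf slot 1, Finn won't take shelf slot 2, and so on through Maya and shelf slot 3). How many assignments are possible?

426

Let Aᵢ (for i ∈ {1, 2, 3}) be the placements that put person i in their forbidden shelf slot. Any j of these fix j positions, leaving (6−j)! ways to fill the rest, and there are C(3,j) ways to pick which j.
By inclusion–exclusion, the number of valid placements is Σ_{j=0}^{3} (−1)^j C(3,j)·(6−j)!.
Computing: 720 − 360 + 72 − 6 = 426.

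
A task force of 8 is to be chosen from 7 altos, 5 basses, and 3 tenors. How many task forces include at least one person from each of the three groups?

Unrestricted: C(15,8) = 6435 ways to pick any 8 of the 15.
Selections missing a whole group: no altos → C(8,8) = 1; no basses → C(10,8) = 45; no tenors → C(12,8) = 495.
Add back selections omitting two groups (i.e. drawn from a single group): C(7,8) + C(5,8) + C(3,8) = 0.
By inclusion–exclusion: 6435 − 541 + 0 = 5894.

5894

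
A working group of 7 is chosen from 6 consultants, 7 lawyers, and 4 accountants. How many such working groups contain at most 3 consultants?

16632

Split by how many consultants are chosen (0 through 3).
Sum: C(6,0)·C(11,7) + C(6,1)·C(11,6) + C(6,2)·C(11,5) + C(6,3)·C(11,4) = 330 + 2772 + 6930 + 6600 = 16632.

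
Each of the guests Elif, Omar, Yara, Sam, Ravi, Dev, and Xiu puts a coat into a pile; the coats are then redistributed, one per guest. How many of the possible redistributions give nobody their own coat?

1854

Count assignments avoiding every fixed point. For any j of the 7 guests fixed to their own coat, the other 7−j can be arranged in (7−j)! ways.
By inclusion–exclusion this is Σ_{j=0}^{7} (−1)^j C(7,j)·(7−j)!.
Computing: 5040 − 5040 + 2520 − 840 + 210 − 42 + 7 − 1 = 1854.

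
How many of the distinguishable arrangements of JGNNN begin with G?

4

With the first slot taken by G, it remains to arrange the other 4 letters (JNNN).
Those 4 letters have N appearing 3 times, giving (4)!/(3!) = 4.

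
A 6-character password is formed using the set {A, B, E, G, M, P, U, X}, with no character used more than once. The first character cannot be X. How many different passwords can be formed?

17640

The first character has 8−1 = 7 choices (anything except X).
The remaining 5 characters are filled from the other 7 symbols without repetition: 7 × 6 × 5 × 4 × 3 = 2520.
Total: 7 × 2520 = 17640.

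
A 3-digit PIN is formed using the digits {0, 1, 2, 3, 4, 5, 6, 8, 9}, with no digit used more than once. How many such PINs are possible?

504

With no repetition, fill the 3 digits in order: 9 choices, then 8, down to 7.
9 × 8 × 7 = 504.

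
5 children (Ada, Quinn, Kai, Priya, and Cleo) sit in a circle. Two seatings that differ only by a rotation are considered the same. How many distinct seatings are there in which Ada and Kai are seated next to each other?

Glue Ada and Kai into a block (2 internal orders). Seating 4 units around a circle gives (3)! arrangements.
So 2 × (3)! = 2 × 6 = 12.

12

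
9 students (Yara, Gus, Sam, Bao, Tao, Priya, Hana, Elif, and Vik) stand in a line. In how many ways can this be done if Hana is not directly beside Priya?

Of the 9! = 362880 arrangements, those with Hana and Priya adjacent number 2 × 8! = 80640 (treat the pair as a block with 2 internal orders).
So 362880 − 80640 = 282240 arrangements keep them apart.

282240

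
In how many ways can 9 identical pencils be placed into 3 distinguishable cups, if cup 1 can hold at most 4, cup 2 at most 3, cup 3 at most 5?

10

Ignoring the caps, the number of non-negative solutions to x_1+…+x_3 = 9 is C(11,2) = 55.
Subtract solutions that violate a single cap (substitute x_i' = x_i − (cap_i+1)): x_1 ≥ 5 gives C(6,2) = 15; x_2 ≥ 4 gives C(7,2) = 21; x_3 ≥ 6 gives C(5,2) = 10. Together 46.
Add back pairs where two caps are both exceeded: 1 + 0 + 0 = 1.
By inclusion–exclusion the count is 55 − 46 + 1 = 10.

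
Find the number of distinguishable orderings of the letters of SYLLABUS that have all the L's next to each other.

Treat the 2 copies of L as a single block. The multiset to arrange is then {LL, A, B, S, S, U, Y}, 7 items in all.
That gives (7)!/(2!) = 2520 arrangements.

2520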